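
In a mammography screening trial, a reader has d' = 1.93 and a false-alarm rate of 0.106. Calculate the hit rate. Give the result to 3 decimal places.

hit rate = 0.752

z(false-alarm rate) = z(0.106) = -1.2481
z(H) = z(FA) + d' = -1.2481 + 1.93 = 0.6819
hit rate = Φ(0.6819) = 0.7523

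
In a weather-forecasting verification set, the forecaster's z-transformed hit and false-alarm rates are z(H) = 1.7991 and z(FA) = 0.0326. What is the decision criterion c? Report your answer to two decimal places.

c = -0.92

c = −½·[z(H) + z(FA)] = −½·(1.7991 + 0.0326) = -0.91585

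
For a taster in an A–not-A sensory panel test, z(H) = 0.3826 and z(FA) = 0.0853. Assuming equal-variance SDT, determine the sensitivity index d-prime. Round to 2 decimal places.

d' = z(H) − z(FA) = 0.3826 − 0.0853 = 0.2973

d-prime = 0.30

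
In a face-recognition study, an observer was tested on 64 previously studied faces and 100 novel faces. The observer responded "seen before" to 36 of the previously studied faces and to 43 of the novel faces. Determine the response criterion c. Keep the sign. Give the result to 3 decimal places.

c = 0.010

H = 36/64 = 0.5625
FA = 43/100 = 0.4300
z(0.5625) = 0.1573, z(0.4300) = -0.1764
c = −½·[z(H) + z(FA)] = −0.5 × (0.1573 + (-0.1764)) = 0.00955
c > 0: the observer has a conservative response bias.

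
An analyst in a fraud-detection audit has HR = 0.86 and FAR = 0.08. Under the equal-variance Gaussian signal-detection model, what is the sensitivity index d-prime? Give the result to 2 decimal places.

d-prime = 2.49

z(H) = z(0.86) = 1.080
z(FA) = z(0.08) = -1.405
d' = z(H) − z(FA) = 1.080 − (-1.405) = 2.485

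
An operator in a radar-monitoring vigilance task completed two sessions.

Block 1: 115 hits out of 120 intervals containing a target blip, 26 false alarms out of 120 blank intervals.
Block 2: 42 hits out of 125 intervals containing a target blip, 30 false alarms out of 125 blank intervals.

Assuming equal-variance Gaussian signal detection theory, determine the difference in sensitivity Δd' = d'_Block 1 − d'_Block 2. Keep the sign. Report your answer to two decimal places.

Δd' = 2.23

Block 1: z(0.9583) = 1.731, z(0.2167) = -0.783, d' = 2.514
Block 2: z(0.3360) = -0.423, z(0.2400) = -0.706, d' = 0.283
Δd' = d'_Block 1 − d'_Block 2 = 2.514 − 0.283 = 2.231
Block 1 has the higher sensitivity.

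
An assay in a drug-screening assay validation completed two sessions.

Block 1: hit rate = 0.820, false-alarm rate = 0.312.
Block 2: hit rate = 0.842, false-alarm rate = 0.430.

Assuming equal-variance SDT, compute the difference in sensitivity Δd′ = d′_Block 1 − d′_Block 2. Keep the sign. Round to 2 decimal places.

Block 1: z(0.820) = 0.915, z(0.312) = -0.490, d' = 1.405
Block 2: z(0.842) = 1.003, z(0.430) = -0.176, d' = 1.179
Δd' = d'_Block 1 − d'_Block 2 = 1.405 − 1.179 = 0.226
Block 1 has the higher sensitivity.

Δd′ = 0.23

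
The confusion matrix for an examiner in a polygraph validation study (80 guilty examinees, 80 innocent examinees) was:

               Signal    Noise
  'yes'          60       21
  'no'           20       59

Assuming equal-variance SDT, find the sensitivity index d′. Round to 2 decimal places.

d′ = 1.31

H = 60/80 = 0.7500
FA = 21/80 = 0.2625
Φ⁻¹(H) = 0.674
Φ⁻¹(FA) = -0.636
d' = z(H) − z(FA) = 0.674 − (-0.636) = 1.310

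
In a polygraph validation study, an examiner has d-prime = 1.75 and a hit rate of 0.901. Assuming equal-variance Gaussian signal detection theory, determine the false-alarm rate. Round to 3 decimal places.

z(hit rate) = z(0.901) = 1.2873
z(FA) = z(H) − d' = 1.2873 − 1.75 = -0.4627
false-alarm rate = Φ(-0.4627) = 0.3218

false-alarm rate = 0.322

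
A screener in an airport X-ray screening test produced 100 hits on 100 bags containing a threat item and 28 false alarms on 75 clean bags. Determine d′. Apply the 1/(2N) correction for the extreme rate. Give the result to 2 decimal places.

The hit rate is 100/100 = 1, so apply the 1/(2N) correction: H → 1 − 1/(2·100) = 0.99500.
z(H) = z(0.99500) = 2.576
z(FA) = z(0.37333) = -0.323
d' = 2.576 − (-0.323) = 2.899

d′ = 2.90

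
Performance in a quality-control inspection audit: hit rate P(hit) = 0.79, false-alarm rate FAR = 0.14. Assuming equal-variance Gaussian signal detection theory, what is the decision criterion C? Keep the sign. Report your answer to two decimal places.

C = 0.14

Φ⁻¹(H) = 0.806
Φ⁻¹(FA) = -1.080
c = −½·[z(H) + z(FA)] = −0.5 × (0.806 + (-1.080)) = 0.137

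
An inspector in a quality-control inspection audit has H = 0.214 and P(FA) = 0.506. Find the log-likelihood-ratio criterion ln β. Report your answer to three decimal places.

Φ⁻¹(H) = Φ⁻¹(0.214) = -0.7926
Φ⁻¹(FA) = Φ⁻¹(0.506) = 0.0150
ln β = −½·[z(H)² − z(FA)²] = −0.5 × (0.6282 − 0.0002) = -0.3140

ln β = -0.314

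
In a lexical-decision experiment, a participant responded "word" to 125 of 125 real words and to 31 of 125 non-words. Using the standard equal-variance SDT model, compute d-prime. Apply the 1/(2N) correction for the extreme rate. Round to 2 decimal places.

d-prime = 3.33

The hit rate is 125/125 = 1, so apply the 1/(2N) correction: H → 1 − 1/(2·125) = 0.99600.
z(H) = z(0.99600) = 2.652
z(FA) = z(0.24800) = -0.681
d' = 2.652 − (-0.681) = 3.333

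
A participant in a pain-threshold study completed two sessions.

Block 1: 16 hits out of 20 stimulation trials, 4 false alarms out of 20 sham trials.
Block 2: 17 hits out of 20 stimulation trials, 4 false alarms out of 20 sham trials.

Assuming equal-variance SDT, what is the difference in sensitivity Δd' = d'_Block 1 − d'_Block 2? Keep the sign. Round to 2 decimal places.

Δd' = -0.19

Block 1: z(0.8000) = 0.842, z(0.2000) = -0.842, d' = 1.684
Block 2: z(0.8500) = 1.036, z(0.2000) = -0.842, d' = 1.878
Δd' = d'_Block 1 − d'_Block 2 = 1.684 − 1.878 = -0.194
Block 2 has the higher sensitivity.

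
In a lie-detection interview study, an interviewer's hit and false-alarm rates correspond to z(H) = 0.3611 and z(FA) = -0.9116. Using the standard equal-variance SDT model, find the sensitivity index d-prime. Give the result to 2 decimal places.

d-prime = 1.27

d' = z(H) − z(FA) = 0.3611 − (-0.9116) = 1.2727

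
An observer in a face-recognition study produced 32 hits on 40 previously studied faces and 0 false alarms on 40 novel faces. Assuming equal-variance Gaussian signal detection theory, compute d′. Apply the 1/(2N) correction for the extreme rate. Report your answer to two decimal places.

d′ = 3.08

The false-alarm rate is 0/40 = 0, so apply the 1/(2N) correction: FA → 1/(2·40) = 0.01250.
z(H) = z(0.80000) = 0.842
z(FA) = z(0.01250) = -2.241
d' = 0.842 − (-2.241) = 3.083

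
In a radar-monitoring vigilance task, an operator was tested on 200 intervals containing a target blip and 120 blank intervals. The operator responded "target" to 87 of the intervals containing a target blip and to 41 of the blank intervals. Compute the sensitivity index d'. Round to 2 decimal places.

H = 87/200 = 0.4350
FA = 41/120 = 0.3417
z(H) = -0.164
z(FA) = -0.408
d' = z(H) − z(FA) = -0.164 − (-0.408) = 0.244

d' = 0.24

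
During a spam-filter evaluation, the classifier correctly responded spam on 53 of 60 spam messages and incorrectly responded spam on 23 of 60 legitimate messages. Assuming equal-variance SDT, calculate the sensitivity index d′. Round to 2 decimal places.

d′ = 1.49

H = 53/60 = 0.8833
FA = 23/60 = 0.3833
Φ⁻¹(H) = Φ⁻¹(0.8833) = 1.192
Φ⁻¹(FA) = Φ⁻¹(0.3833) = -0.297
d' = z(H) − z(FA) = 1.192 − (-0.297) = 1.489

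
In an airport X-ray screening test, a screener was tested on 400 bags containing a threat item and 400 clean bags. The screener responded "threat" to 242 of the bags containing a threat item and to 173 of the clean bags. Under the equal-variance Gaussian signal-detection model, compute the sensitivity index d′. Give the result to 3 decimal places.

d′ = 0.436

H = 242/400 = 0.6050
FA = 173/400 = 0.4325
z(H) = z(0.6050) = 0.2663
z(FA) = z(0.4325) = -0.1700
d' = z(H) − z(FA) = 0.2663 − (-0.1700) = 0.4363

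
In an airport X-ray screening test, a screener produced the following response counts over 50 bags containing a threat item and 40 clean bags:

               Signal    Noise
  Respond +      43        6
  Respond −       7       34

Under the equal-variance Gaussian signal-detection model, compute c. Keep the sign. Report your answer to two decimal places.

H = 43/50 = 0.8600
FA = 6/40 = 0.1500
z(0.8600) = 1.0803, z(0.1500) = -1.0364
c = −½·[z(H) + z(FA)] = −0.5 × (1.0803 + (-1.0364)) = -0.02195
c < 0: the screener has a liberal response bias.

c = -0.02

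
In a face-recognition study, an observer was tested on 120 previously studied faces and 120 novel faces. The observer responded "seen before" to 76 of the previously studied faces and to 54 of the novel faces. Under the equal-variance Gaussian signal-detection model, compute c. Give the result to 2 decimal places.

H = 76/120 = 0.6333
FA = 54/120 = 0.4500
z(H) = 0.341
z(FA) = -0.126
c = −½·[z(H) + z(FA)] = −0.5 × (0.341 + (-0.126)) = -0.1075
c < 0: the observer has a liberal response bias.

c = -0.11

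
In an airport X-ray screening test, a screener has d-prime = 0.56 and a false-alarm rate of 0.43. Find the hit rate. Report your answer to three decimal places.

hit rate = 0.649

z(false-alarm rate) = z(0.43) = -0.1764
z(H) = z(FA) + d' = -0.1764 + 0.56 = 0.3836
hit rate = Φ(0.3836) = 0.6494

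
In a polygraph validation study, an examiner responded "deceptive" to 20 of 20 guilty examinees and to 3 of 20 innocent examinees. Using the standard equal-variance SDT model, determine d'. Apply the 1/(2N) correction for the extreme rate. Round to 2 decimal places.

d' = 3.00

The hit rate is 20/20 = 1, so apply the 1/(2N) correction: H → 1 − 1/(2·20) = 0.97500.
z(H) = z(0.97500) = 1.960
z(FA) = z(0.15000) = -1.036
d' = 1.960 − (-1.036) = 2.996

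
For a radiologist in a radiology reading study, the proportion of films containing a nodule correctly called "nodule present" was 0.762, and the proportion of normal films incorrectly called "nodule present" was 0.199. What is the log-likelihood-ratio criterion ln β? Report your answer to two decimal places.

ln β = 0.10

z(H) = z(0.762) = 0.713
z(FA) = z(0.199) = -0.845
ln β = −½·[z(H)² − z(FA)²] = −0.5 × (0.508 − 0.714) = 0.103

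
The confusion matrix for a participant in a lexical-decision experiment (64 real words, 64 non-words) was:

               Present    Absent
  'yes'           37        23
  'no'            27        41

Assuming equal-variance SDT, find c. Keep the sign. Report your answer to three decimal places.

H = 37/64 = 0.5781
FA = 23/64 = 0.3594
z(H) = 0.1970
z(FA) = -0.3601
c = −½·[z(H) + z(FA)] = −0.5 × (0.1970 + (-0.3601)) = 0.08155

c = 0.082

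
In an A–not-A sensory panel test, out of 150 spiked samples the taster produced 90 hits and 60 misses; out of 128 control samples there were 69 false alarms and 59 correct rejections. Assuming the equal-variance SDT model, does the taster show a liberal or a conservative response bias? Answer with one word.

liberal

z(H) = 0.253, z(FA) = 0.098
c = −½·(z(H) + z(FA)) = -0.1755
c < 0 → liberal criterion (biased toward responding “yes”).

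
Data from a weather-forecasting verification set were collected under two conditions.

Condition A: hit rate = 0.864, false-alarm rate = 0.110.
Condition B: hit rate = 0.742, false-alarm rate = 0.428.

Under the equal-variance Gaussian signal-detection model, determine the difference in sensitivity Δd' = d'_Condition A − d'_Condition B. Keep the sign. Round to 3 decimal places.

Condition A: z(0.864) = 1.0985, z(0.110) = -1.2265, d' = 2.3250
Condition B: z(0.742) = 0.6495, z(0.428) = -0.1815, d' = 0.8310
Δd' = d'_Condition A − d'_Condition B = 2.3250 − 0.8310 = 1.4940
Condition A has the higher sensitivity.

Δd' = 1.494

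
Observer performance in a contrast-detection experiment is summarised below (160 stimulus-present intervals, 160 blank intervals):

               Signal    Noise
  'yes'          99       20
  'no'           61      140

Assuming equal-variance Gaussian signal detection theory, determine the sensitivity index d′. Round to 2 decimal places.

H = 99/160 = 0.6188
FA = 20/160 = 0.1250
Φ⁻¹(H) = Φ⁻¹(0.6188) = 0.302
Φ⁻¹(FA) = Φ⁻¹(0.1250) = -1.150
d' = z(H) − z(FA) = 0.302 − (-1.150) = 1.452

d′ = 1.45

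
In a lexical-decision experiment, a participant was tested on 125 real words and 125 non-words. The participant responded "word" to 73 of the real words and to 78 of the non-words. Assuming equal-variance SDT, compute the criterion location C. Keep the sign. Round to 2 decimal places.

C = -0.26

H = 73/125 = 0.5840
FA = 78/125 = 0.6240
z(H) = z(0.5840) = 0.2121
z(FA) = z(0.6240) = 0.3160
c = −½·[z(H) + z(FA)] = −0.5 × (0.2121 + 0.3160) = -0.26405
c < 0: the participant has a liberal response bias.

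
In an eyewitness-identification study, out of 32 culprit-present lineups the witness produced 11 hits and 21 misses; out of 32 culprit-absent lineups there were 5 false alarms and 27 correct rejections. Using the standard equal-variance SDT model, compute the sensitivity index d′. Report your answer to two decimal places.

d′ = 0.61

H = 11/32 = 0.3438
FA = 5/32 = 0.1562
Φ⁻¹(0.3438) = -0.4021, Φ⁻¹(0.1562) = -1.0102
d' = z(H) − z(FA) = -0.4021 − (-1.0102) = 0.6081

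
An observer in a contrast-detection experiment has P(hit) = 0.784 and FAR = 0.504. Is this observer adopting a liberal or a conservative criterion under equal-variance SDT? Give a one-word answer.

z(H) = 0.786, z(FA) = 0.010
c = −½·(z(H) + z(FA)) = -0.398
c < 0 → liberal criterion (biased toward responding “yes”).

liberal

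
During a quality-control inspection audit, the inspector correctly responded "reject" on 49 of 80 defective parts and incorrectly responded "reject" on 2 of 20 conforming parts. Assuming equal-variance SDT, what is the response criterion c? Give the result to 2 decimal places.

H = 49/80 = 0.6125
FA = 2/20 = 0.1000
z(H) = z(0.6125) = 0.2858
z(FA) = z(0.1000) = -1.2816
c = −½·[z(H) + z(FA)] = −0.5 × (0.2858 + (-1.2816)) = 0.4979

c = 0.50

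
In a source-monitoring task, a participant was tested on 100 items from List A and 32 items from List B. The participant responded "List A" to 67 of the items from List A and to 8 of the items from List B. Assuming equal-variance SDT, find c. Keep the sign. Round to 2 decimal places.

c = 0.12

H = 67/100 = 0.6700
FA = 8/32 = 0.2500
z(H) = z(0.6700) = 0.440
z(FA) = z(0.2500) = -0.674
c = −½·[z(H) + z(FA)] = −0.5 × (0.440 + (-0.674)) = 0.117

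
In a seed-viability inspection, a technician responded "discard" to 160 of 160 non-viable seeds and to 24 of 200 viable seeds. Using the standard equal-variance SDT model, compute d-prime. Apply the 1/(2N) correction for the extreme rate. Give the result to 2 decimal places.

The hit rate is 160/160 = 1, so apply the 1/(2N) correction: H → 1 − 1/(2·160) = 0.99687.
z(H) = z(0.99687) = 2.734
z(FA) = z(0.12000) = -1.175
d' = 2.734 − (-1.175) = 3.909

d-prime = 3.91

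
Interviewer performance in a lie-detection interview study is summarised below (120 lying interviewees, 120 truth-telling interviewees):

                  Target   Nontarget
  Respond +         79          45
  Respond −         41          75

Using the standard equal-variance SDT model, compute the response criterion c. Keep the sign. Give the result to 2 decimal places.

c = -0.04

H = 79/120 = 0.6583
FA = 45/120 = 0.3750
Φ⁻¹(0.6583) = 0.408, Φ⁻¹(0.3750) = -0.319
c = −½·[z(H) + z(FA)] = −0.5 × (0.408 + (-0.319)) = -0.0445
c < 0: the interviewer has a liberal response bias.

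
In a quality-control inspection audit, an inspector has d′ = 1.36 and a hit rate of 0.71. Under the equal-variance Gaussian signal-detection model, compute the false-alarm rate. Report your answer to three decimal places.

false-alarm rate = 0.210

z(hit rate) = z(0.71) = 0.5534
z(FA) = z(H) − d' = 0.5534 − 1.36 = -0.8066
false-alarm rate = Φ(-0.8066) = 0.2099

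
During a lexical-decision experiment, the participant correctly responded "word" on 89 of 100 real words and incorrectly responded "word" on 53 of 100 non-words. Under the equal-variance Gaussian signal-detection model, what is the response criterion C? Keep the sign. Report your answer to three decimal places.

C = -0.651

H = 89/100 = 0.8900
FA = 53/100 = 0.5300
Φ⁻¹(H) = Φ⁻¹(0.8900) = 1.2265
Φ⁻¹(FA) = Φ⁻¹(0.5300) = 0.0753
c = −½·[z(H) + z(FA)] = −0.5 × (1.2265 + 0.0753) = -0.6509
c < 0: the participant has a liberal response bias.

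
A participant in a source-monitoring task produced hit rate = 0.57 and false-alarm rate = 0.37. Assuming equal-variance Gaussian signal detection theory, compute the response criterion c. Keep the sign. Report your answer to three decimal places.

z(H) = 0.1764
z(FA) = -0.3319
c = −½·[z(H) + z(FA)] = −0.5 × (0.1764 + (-0.3319)) = 0.07775
c > 0: the participant has a conservative response bias.

c = 0.078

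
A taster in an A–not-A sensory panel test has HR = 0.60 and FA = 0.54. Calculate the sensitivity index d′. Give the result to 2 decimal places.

z(0.60) = 0.2533, z(0.54) = 0.1004
d' = z(H) − z(FA) = 0.2533 − 0.1004 = 0.1529

d′ = 0.15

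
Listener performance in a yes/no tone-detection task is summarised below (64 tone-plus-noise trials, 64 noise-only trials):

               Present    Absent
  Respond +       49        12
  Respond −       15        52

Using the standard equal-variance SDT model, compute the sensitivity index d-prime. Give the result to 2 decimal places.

d-prime = 1.61

H = 49/64 = 0.7656
FA = 12/64 = 0.1875
z(H) = z(0.7656) = 0.7244
z(FA) = z(0.1875) = -0.8871
d' = z(H) − z(FA) = 0.7244 − (-0.8871) = 1.6115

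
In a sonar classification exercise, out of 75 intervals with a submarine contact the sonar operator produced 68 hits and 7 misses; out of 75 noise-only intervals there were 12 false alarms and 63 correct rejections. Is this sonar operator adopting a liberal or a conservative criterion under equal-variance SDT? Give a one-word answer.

z(H) = 1.321, z(FA) = -0.994
c = −½·(z(H) + z(FA)) = -0.1635
c < 0 → liberal criterion (biased toward responding “yes”).

liberal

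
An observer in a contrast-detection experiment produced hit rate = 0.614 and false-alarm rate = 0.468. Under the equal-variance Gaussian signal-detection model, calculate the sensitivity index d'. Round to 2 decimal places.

z(0.614) = 0.290, z(0.468) = -0.080
d' = z(H) − z(FA) = 0.290 − (-0.080) = 0.370

d' = 0.37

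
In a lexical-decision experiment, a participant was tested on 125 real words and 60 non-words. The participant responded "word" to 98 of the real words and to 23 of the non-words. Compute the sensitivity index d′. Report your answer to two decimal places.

H = 98/125 = 0.7840
FA = 23/60 = 0.3833
z(H) = 0.786
z(FA) = -0.297
d' = z(H) − z(FA) = 0.786 − (-0.297) = 1.083

d′ = 1.08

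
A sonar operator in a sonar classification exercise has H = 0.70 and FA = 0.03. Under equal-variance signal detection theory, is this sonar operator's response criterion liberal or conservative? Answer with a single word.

z(H) = 0.524, z(FA) = -1.881
c = −½·(z(H) + z(FA)) = 0.6785
c > 0 → conservative criterion (biased toward responding “no”).

conservative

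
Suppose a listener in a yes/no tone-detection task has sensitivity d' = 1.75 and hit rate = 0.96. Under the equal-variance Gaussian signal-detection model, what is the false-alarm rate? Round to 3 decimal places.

z(hit rate) = z(0.96) = 1.7507
z(FA) = z(H) − d' = 1.7507 − 1.75 = 0.0007
false-alarm rate = Φ(0.0007) = 0.5003

false-alarm rate = 0.500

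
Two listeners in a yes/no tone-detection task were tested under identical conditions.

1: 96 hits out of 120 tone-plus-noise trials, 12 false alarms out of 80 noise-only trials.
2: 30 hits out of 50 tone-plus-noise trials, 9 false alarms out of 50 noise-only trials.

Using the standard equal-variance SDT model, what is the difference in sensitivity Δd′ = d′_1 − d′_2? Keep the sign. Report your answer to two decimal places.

Δd′ = 0.71

1: z(0.8000) = 0.842, z(0.1500) = -1.036, d' = 1.878
2: z(0.6000) = 0.253, z(0.1800) = -0.915, d' = 1.168
Δd' = d'_1 − d'_2 = 1.878 − 1.168 = 0.710
1 has the higher sensitivity.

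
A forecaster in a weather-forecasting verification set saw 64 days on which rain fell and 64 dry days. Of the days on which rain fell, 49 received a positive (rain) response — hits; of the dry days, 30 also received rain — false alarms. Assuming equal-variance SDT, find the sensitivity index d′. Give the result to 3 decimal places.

d′ = 0.803

H = 49/64 = 0.7656
FA = 30/64 = 0.4688
z(H) = 0.7244
z(FA) = -0.0783
d' = z(H) − z(FA) = 0.7244 − (-0.0783) = 0.8027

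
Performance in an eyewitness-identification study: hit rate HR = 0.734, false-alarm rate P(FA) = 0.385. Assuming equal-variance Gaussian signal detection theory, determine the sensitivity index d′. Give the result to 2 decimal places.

d′ = 0.92

z(H) = z(0.734) = 0.6250
z(FA) = z(0.385) = -0.2924
d' = z(H) − z(FA) = 0.6250 − (-0.2924) = 0.9174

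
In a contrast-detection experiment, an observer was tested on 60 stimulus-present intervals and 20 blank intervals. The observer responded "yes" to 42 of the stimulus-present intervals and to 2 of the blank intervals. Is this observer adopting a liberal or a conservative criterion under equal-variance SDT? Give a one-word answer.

z(H) = 0.524, z(FA) = -1.282
c = −½·(z(H) + z(FA)) = 0.379
c > 0 → conservative criterion (biased toward responding “no”).

conservative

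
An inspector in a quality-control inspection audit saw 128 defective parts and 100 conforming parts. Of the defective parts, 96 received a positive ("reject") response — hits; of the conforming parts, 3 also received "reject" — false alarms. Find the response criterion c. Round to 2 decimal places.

c = 0.60

H = 96/128 = 0.7500
FA = 3/100 = 0.0300
z(H) = 0.674
z(FA) = -1.881
c = −½·[z(H) + z(FA)] = −0.5 × (0.674 + (-1.881)) = 0.6035
c > 0: the inspector has a conservative response bias.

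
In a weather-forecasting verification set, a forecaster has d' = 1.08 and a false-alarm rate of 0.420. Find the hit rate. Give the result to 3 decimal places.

hit rate = 0.810

z(false-alarm rate) = z(0.420) = -0.2019
z(H) = z(FA) + d' = -0.2019 + 1.08 = 0.8781
hit rate = Φ(0.8781) = 0.8101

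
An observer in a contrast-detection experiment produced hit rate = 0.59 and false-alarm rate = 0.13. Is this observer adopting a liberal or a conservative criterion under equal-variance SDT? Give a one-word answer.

conservative

z(H) = 0.228, z(FA) = -1.126
c = −½·(z(H) + z(FA)) = 0.449
c > 0 → conservative criterion (biased toward responding “no”).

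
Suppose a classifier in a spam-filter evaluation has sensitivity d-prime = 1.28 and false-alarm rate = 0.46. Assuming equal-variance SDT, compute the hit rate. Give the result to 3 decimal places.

hit rate = 0.881

z(false-alarm rate) = z(0.46) = -0.1004
z(H) = z(FA) + d' = -0.1004 + 1.28 = 1.1796
hit rate = Φ(1.1796) = 0.8809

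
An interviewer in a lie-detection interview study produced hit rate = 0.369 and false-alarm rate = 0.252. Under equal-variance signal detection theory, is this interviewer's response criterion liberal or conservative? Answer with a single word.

conservative

z(H) = -0.335, z(FA) = -0.668
c = −½·(z(H) + z(FA)) = 0.5015
c > 0 → conservative criterion (biased toward responding “no”).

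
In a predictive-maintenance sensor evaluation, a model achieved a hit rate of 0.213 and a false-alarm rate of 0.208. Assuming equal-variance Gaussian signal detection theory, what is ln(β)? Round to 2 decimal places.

ln β = 0.01

z(0.213) = -0.796, z(0.208) = -0.813
ln β = −½·[z(H)² − z(FA)²] = −0.5 × (0.634 − 0.661) = 0.0135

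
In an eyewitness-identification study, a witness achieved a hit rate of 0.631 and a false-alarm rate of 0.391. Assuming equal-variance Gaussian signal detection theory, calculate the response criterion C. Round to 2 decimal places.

Φ⁻¹(0.631) = 0.3345, Φ⁻¹(0.391) = -0.2767
c = −½·[z(H) + z(FA)] = −0.5 × (0.3345 + (-0.2767)) = -0.0289

C = -0.03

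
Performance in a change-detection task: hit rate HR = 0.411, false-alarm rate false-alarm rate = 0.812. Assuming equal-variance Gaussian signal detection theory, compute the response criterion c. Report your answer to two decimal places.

z(H) = z(0.411) = -0.225
z(FA) = z(0.812) = 0.885
c = −½·[z(H) + z(FA)] = −0.5 × (-0.225 + 0.885) = -0.330

c = -0.33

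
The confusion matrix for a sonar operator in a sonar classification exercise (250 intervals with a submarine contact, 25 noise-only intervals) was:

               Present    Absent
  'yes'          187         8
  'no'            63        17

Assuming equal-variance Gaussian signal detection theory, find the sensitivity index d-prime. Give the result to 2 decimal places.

H = 187/250 = 0.7480
FA = 8/25 = 0.3200
z(H) = 0.668
z(FA) = -0.468
d' = z(H) − z(FA) = 0.668 − (-0.468) = 1.136

d-prime = 1.14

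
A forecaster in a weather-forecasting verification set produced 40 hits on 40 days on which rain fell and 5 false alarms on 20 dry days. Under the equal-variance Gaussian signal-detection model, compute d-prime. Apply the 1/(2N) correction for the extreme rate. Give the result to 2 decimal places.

d-prime = 2.92

The hit rate is 40/40 = 1, so apply the 1/(2N) correction: H → 1 − 1/(2·40) = 0.98750.
z(H) = z(0.98750) = 2.241
z(FA) = z(0.25000) = -0.674
d' = 2.241 − (-0.674) = 2.915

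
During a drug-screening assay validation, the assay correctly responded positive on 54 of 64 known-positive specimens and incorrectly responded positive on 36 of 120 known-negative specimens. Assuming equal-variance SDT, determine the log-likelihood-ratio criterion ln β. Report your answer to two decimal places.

H = 54/64 = 0.8438
FA = 36/120 = 0.3000
z(H) = z(0.8438) = 1.010
z(FA) = z(0.3000) = -0.524
ln β = −½·[z(H)² − z(FA)²] = −0.5 × (1.020 − 0.275) = -0.3725

ln β = -0.37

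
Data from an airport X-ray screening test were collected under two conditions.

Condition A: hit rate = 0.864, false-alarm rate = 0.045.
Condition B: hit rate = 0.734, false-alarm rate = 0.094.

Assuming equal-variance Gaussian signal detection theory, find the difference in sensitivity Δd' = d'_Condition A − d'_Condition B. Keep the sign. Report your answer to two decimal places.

Condition A: z(0.864) = 1.098, z(0.045) = -1.695, d' = 2.793
Condition B: z(0.734) = 0.625, z(0.094) = -1.317, d' = 1.942
Δd' = d'_Condition A − d'_Condition B = 2.793 − 1.942 = 0.851
Condition A has the higher sensitivity.

Δd' = 0.85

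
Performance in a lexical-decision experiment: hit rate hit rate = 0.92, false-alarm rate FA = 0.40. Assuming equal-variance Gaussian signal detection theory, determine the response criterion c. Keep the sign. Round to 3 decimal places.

Φ⁻¹(H) = 1.4051
Φ⁻¹(FA) = -0.2533
c = −½·[z(H) + z(FA)] = −0.5 × (1.4051 + (-0.2533)) = -0.5759
c < 0: the participant has a liberal response bias.

c = -0.576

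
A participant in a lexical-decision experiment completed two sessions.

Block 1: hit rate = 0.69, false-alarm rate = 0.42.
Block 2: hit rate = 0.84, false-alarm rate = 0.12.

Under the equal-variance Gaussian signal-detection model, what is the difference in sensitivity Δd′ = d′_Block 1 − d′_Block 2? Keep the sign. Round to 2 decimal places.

Block 1: z(0.69) = 0.496, z(0.42) = -0.202, d' = 0.698
Block 2: z(0.84) = 0.994, z(0.12) = -1.175, d' = 2.169
Δd' = d'_Block 1 − d'_Block 2 = 0.698 − 2.169 = -1.471
Block 2 has the higher sensitivity.

Δd′ = -1.47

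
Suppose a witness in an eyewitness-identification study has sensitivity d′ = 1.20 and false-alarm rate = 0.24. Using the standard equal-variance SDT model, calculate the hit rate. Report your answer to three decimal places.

z(false-alarm rate) = z(0.24) = -0.7063
z(H) = z(FA) + d' = -0.7063 + 1.20 = 0.4937
hit rate = Φ(0.4937) = 0.6892

hit rate = 0.689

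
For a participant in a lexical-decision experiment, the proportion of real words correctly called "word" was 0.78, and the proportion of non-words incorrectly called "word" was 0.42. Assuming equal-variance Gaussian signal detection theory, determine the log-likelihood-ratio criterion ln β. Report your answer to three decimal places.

z(H) = 0.7722
z(FA) = -0.2019
ln β = −½·[z(H)² − z(FA)²] = −0.5 × (0.5963 − 0.0408) = -0.27775

ln β = -0.278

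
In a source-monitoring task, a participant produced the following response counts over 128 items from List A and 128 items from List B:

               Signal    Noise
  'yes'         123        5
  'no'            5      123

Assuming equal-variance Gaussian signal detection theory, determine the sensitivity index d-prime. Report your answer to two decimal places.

H = 123/128 = 0.9609
FA = 5/128 = 0.0391
z(0.9609) = 1.7612, z(0.0391) = -1.7612
d' = z(H) − z(FA) = 1.7612 − (-1.7612) = 3.5224

d-prime = 3.52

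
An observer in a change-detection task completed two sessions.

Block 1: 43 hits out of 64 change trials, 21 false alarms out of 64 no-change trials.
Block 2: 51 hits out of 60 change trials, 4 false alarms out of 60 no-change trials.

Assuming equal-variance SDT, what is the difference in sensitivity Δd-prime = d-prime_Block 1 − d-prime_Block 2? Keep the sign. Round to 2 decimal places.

Block 1: z(0.6719) = 0.445, z(0.3281) = -0.445, d' = 0.890
Block 2: z(0.8500) = 1.036, z(0.0667) = -1.501, d' = 2.537
Δd' = d'_Block 1 − d'_Block 2 = 0.890 − 2.537 = -1.647
Block 2 has the higher sensitivity.

Δd-prime = -1.65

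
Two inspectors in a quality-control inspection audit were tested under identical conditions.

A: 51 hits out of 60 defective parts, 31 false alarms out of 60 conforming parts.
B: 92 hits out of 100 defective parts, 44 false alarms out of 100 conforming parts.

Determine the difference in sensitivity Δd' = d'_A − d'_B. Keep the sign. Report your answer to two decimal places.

A: z(0.8500) = 1.036, z(0.5167) = 0.042, d' = 0.994
B: z(0.9200) = 1.405, z(0.4400) = -0.151, d' = 1.556
Δd' = d'_A − d'_B = 0.994 − 1.556 = -0.562
B has the higher sensitivity.

Δd' = -0.56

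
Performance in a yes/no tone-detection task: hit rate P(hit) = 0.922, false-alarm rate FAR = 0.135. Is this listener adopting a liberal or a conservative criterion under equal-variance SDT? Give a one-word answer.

liberal

z(H) = 1.419, z(FA) = -1.103
c = −½·(z(H) + z(FA)) = -0.158
c < 0 → liberal criterion (biased toward responding “yes”).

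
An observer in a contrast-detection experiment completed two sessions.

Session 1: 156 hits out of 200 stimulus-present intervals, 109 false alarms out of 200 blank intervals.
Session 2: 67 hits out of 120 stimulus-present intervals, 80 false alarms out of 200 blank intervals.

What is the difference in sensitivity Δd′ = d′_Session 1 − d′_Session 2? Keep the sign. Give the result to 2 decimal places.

Δd′ = 0.26

Session 1: z(0.7800) = 0.772, z(0.5450) = 0.113, d' = 0.659
Session 2: z(0.5583) = 0.147, z(0.4000) = -0.253, d' = 0.400
Δd' = d'_Session 1 − d'_Session 2 = 0.659 − 0.400 = 0.259
Session 1 has the higher sensitivity.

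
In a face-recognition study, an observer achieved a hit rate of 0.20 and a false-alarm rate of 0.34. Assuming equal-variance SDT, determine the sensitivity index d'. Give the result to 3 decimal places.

Φ⁻¹(H) = Φ⁻¹(0.20) = -0.8416
Φ⁻¹(FA) = Φ⁻¹(0.34) = -0.4125
d' = z(H) − z(FA) = -0.8416 − (-0.4125) = -0.4291

d' = -0.429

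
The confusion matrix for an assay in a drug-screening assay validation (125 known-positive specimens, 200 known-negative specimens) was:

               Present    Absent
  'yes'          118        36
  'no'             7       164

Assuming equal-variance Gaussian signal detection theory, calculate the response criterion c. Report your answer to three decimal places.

c = -0.337

H = 118/125 = 0.9440
FA = 36/200 = 0.1800
z(H) = z(0.9440) = 1.5893
z(FA) = z(0.1800) = -0.9154
c = −½·[z(H) + z(FA)] = −0.5 × (1.5893 + (-0.9154)) = -0.33695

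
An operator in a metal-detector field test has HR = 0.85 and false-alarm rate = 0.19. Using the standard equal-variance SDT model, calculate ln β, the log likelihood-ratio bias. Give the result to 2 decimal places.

z(0.85) = 1.036, z(0.19) = -0.878
ln β = −½·[z(H)² − z(FA)²] = −0.5 × (1.073 − 0.771) = -0.151

ln β = -0.15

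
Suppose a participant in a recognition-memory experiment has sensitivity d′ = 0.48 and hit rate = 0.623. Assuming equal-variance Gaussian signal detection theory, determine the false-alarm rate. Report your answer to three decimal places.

false-alarm rate = 0.434

z(hit rate) = z(0.623) = 0.3134
z(FA) = z(H) − d' = 0.3134 − 0.48 = -0.1666
false-alarm rate = Φ(-0.1666) = 0.4338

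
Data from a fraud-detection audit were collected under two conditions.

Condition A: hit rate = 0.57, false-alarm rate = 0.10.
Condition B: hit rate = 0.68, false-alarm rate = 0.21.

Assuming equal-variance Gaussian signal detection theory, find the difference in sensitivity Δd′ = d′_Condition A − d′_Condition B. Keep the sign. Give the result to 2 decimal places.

Δd′ = 0.18

Condition A: z(0.57) = 0.176, z(0.10) = -1.282, d' = 1.458
Condition B: z(0.68) = 0.468, z(0.21) = -0.806, d' = 1.274
Δd' = d'_Condition A − d'_Condition B = 1.458 − 1.274 = 0.184
Condition A has the higher sensitivity.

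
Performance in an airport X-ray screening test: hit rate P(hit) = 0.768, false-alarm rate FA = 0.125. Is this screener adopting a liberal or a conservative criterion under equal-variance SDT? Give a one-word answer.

z(H) = 0.732, z(FA) = -1.150
c = −½·(z(H) + z(FA)) = 0.209
c > 0 → conservative criterion (biased toward responding “no”).

conservative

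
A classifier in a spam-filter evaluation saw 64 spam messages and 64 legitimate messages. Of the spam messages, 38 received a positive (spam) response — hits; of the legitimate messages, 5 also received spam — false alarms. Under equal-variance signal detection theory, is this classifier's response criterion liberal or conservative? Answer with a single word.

conservative

z(H) = 0.237, z(FA) = -1.418
c = −½·(z(H) + z(FA)) = 0.5905
c > 0 → conservative criterion (biased toward responding “no”).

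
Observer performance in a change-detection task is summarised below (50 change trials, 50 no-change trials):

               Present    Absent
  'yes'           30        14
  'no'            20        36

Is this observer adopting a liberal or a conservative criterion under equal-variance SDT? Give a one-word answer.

conservative

z(H) = 0.253, z(FA) = -0.583
c = −½·(z(H) + z(FA)) = 0.165
c > 0 → conservative criterion (biased toward responding “no”).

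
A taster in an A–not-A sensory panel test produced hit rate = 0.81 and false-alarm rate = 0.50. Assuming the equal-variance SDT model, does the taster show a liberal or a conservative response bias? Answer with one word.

liberal

z(H) = 0.878, z(FA) = 0.000
c = −½·(z(H) + z(FA)) = -0.439
c < 0 → liberal criterion (biased toward responding “yes”).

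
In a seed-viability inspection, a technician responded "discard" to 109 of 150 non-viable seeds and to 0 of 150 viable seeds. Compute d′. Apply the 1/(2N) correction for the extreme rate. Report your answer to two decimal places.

The false-alarm rate is 0/150 = 0, so apply the 1/(2N) correction: FA → 1/(2·150) = 0.00333.
z(H) = z(0.72667) = 0.603
z(FA) = z(0.00333) = -2.713
d' = 0.603 − (-2.713) = 3.316

d′ = 3.32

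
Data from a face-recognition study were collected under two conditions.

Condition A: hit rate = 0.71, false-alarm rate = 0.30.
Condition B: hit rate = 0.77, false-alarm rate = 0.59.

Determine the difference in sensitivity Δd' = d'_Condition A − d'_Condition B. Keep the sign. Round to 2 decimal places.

Δd' = 0.57

Condition A: z(0.71) = 0.553, z(0.30) = -0.524, d' = 1.077
Condition B: z(0.77) = 0.739, z(0.59) = 0.228, d' = 0.511
Δd' = d'_Condition A − d'_Condition B = 1.077 − 0.511 = 0.566
Condition A has the higher sensitivity.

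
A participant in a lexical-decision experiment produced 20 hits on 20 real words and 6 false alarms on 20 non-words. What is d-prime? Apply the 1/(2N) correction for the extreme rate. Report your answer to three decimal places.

The hit rate is 20/20 = 1, so apply the 1/(2N) correction: H → 1 − 1/(2·20) = 0.97500.
z(H) = z(0.97500) = 1.9600
z(FA) = z(0.30000) = -0.5244
d' = 1.9600 − (-0.5244) = 2.4844

d-prime = 2.484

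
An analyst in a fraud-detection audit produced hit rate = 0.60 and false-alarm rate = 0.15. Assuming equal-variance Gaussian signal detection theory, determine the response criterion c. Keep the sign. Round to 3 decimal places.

z(0.60) = 0.2533, z(0.15) = -1.0364
c = −½·[z(H) + z(FA)] = −0.5 × (0.2533 + (-1.0364)) = 0.39155

c = 0.392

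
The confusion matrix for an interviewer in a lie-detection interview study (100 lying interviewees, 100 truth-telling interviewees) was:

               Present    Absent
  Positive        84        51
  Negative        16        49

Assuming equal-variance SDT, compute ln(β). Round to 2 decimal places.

H = 84/100 = 0.8400
FA = 51/100 = 0.5100
z(0.8400) = 0.994, z(0.5100) = 0.025
ln β = −½·[z(H)² − z(FA)²] = −0.5 × (0.988 − 0.001) = -0.4935

ln β = -0.49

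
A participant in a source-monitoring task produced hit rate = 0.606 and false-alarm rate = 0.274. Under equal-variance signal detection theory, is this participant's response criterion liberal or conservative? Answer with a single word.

conservative

z(H) = 0.269, z(FA) = -0.601
c = −½·(z(H) + z(FA)) = 0.166
c > 0 → conservative criterion (biased toward responding “no”).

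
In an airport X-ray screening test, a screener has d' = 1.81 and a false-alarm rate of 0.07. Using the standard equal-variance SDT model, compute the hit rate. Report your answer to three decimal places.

z(false-alarm rate) = z(0.07) = -1.4758
z(H) = z(FA) + d' = -1.4758 + 1.81 = 0.3342
hit rate = Φ(0.3342) = 0.6309

hit rate = 0.631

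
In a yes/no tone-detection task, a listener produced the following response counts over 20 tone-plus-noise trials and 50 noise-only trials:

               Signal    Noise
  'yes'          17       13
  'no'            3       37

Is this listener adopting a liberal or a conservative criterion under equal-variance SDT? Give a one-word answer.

z(H) = 1.036, z(FA) = -0.643
c = −½·(z(H) + z(FA)) = -0.1965
c < 0 → liberal criterion (biased toward responding “yes”).

liberal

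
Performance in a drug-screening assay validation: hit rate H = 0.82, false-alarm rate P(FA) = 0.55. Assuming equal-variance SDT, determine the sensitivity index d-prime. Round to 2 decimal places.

d-prime = 0.79

z(H) = z(0.82) = 0.9154
z(FA) = z(0.55) = 0.1257
d' = z(H) − z(FA) = 0.9154 − 0.1257 = 0.7897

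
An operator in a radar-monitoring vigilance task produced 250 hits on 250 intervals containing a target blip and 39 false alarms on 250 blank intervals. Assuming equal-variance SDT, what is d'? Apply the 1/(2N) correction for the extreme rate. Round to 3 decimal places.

The hit rate is 250/250 = 1, so apply the 1/(2N) correction: H → 1 − 1/(2·250) = 0.99800.
z(H) = z(0.99800) = 2.8782
z(FA) = z(0.15600) = -1.0110
d' = 2.8782 − (-1.0110) = 3.8892

d' = 3.889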